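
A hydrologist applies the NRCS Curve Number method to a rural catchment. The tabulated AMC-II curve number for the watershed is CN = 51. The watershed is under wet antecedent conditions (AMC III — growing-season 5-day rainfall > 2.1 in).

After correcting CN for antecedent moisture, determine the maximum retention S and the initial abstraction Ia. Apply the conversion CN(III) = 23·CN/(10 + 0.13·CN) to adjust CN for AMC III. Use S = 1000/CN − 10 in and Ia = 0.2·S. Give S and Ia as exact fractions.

S = 4900/1173 in ≈ 4.177 in; Ia = 980/1173 in ≈ 0.835 in

Wet (AMC III): CN(III) = 23·51/(10 + 0.13·51) = 1173/(1663/100) = 117300/1663 ≈ 70.535
Max retention: S = 1000/(117300/1663) − 10 = 4900/1173 in (≈ 4.177 in)
Initial abstraction Ia = S/5 = (4900/1173)/5 = 980/1173 ≈ 0.835 in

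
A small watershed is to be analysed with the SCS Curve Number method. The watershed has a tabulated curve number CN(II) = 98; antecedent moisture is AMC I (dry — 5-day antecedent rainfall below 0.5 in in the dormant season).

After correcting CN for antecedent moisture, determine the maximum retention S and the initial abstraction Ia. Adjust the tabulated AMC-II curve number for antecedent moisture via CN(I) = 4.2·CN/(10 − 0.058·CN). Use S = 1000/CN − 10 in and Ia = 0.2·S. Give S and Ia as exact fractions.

CN(I) from CN(II)=98: (4.2·98)/(10 − 0.058·98) = 102900/1079 ≈ 95.366
S = 1000/(102900/1079) − 10 = 500/1029 in ≈ 0.486 in
Ia = 0.2·(500/1029) = 100/1029 in ≈ 0.097 in

S = 500/1029 in ≈ 0.486 in; Ia = 100/1029 in ≈ 0.097 in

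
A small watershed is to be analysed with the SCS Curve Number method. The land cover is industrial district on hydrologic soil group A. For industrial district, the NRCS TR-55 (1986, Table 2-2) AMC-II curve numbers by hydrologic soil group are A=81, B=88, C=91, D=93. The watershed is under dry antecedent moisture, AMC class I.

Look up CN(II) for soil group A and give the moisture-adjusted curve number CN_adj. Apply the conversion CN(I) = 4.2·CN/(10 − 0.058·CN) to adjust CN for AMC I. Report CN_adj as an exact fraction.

CN_adj = 170100/2651 ≈ 64.164

NRCS table: industrial district, soil group A → CN(II) = 81
Adjust CN=81 to AMC I: 4.2·81/(10 − 0.058·81) → (1701/5) ÷ (2651/500) = 170100/2651 ≈ 64.164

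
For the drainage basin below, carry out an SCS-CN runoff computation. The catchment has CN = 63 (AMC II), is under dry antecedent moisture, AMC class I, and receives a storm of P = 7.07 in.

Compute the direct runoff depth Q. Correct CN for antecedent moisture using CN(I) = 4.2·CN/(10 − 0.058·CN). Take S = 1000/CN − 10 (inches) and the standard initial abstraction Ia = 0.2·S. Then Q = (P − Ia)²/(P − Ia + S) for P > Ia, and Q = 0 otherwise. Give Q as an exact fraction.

CN(I) from CN(II)=63: (4.2·63)/(10 − 0.058·63) = 132300/3173 ≈ 41.696
S = 1000/(132300/3173) − 10 = 18500/1323 in ≈ 13.983 in
Ia = 0.2S: 0.2·13.983 = 2.797 in (exactly 3700/1323)
P − Ia = 7.070 − 2.797 = 565361/132300 ≈ 4.273 in (> 0, runoff occurs)
Runoff Q = (P−Ia)²/(P−Ia+S) = (4.273)²/(4.273+13.983) = 319633060321/319552260300 ≈ 1.000 in

Q = 319633060321/319552260300 in ≈ 1.000 in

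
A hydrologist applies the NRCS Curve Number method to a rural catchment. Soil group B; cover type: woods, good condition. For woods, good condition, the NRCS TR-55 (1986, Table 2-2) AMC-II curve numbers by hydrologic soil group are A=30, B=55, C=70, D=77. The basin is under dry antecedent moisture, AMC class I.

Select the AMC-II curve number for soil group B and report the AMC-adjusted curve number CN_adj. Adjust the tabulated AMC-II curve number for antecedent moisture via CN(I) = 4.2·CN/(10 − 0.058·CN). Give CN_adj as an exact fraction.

NRCS table: woods, good condition, soil group B → CN(II) = 55
Dry (AMC I): CN(I) = 4.2·55/(10 − 0.058·55) = 231/(681/100) = 7700/227 ≈ 33.921

CN_adj = 7700/227 ≈ 33.921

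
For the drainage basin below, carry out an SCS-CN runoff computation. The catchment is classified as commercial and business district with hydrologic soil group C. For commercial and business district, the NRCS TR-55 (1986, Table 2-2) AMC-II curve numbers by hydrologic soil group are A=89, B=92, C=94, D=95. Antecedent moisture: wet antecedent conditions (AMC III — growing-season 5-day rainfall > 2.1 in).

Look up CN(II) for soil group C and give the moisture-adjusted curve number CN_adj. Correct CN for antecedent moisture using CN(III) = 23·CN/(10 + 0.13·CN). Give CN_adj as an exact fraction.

CN_adj = 108100/1111 ≈ 97.300

NRCS table: commercial and business district, soil group C → CN(II) = 94
Adjust CN=94 to AMC III: 23·94/(10 + 0.13·94) → 2162 ÷ (1111/50) = 108100/1111 ≈ 97.300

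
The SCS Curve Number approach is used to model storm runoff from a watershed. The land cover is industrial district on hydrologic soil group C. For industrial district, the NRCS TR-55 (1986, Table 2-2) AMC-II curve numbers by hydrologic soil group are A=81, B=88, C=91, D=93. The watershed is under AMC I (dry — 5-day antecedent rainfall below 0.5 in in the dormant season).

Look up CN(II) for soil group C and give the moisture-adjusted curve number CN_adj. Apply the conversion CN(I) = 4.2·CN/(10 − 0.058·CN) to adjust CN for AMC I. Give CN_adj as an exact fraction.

CN_adj = 63700/787 ≈ 80.940

NRCS table: industrial district, soil group C → CN(II) = 91
Dry (AMC I): CN(I) = 4.2·91/(10 − 0.058·91) = (1911/5)/(2361/500) = 63700/787 ≈ 80.940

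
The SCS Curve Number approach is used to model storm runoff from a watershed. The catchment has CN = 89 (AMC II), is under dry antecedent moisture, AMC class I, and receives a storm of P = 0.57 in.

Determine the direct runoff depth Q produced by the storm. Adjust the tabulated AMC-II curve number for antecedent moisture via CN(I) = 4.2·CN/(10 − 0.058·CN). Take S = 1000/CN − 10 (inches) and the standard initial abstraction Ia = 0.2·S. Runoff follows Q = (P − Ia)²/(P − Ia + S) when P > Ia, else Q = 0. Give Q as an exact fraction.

Q = 0 in ≈ 0.000 in

Dry (AMC I): CN(I) = 4.2·89/(10 − 0.058·89) = (1869/5)/(2419/500) = 186900/2419 ≈ 77.263
S = 1000/(186900/2419) − 10 = 5500/1869 in ≈ 2.943 in
Initial abstraction Ia = S/5 = (5500/1869)/5 = 1100/1869 ≈ 0.589 in
P = 0.570 ≤ Ia = 0.589 in: entire storm abstracted, Q = 0.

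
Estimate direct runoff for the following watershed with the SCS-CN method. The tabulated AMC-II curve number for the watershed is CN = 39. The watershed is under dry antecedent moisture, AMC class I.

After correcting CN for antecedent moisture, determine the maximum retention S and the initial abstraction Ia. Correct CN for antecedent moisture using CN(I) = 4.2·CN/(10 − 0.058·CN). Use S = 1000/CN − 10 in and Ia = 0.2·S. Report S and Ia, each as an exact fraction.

S = 30500/819 in ≈ 37.241 in; Ia = 6100/819 in ≈ 7.448 in

CN(I) from CN(II)=39: (4.2·39)/(10 − 0.058·39) = 81900/3869 ≈ 21.168
Max retention: S = 1000/(81900/3869) − 10 = 30500/819 in (≈ 37.241 in)
Initial abstraction Ia = S/5 = (30500/819)/5 = 6100/819 ≈ 7.448 in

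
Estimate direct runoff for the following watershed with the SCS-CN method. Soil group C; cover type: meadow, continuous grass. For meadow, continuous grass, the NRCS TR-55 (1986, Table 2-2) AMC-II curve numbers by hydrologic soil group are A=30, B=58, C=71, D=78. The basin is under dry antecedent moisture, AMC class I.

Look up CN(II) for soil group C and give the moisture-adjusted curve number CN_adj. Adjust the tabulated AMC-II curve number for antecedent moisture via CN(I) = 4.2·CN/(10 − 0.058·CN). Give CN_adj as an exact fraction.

CN_adj = 149100/2941 ≈ 50.697

NRCS table: meadow, continuous grass, soil group C → CN(II) = 71
Adjust CN=71 to AMC I: 4.2·71/(10 − 0.058·71) → (1491/5) ÷ (2941/500) = 149100/2941 ≈ 50.697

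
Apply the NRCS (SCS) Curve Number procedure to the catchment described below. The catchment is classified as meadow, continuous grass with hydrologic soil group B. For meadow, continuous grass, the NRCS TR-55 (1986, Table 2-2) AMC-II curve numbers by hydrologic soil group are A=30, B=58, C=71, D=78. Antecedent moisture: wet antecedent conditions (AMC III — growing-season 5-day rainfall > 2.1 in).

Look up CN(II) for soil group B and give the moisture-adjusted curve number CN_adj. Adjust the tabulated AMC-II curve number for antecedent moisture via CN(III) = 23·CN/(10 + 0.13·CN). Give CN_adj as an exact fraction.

CN_adj = 66700/877 ≈ 76.055

NRCS table: meadow, continuous grass, soil group B → CN(II) = 58
Wet (AMC III): CN(III) = 23·58/(10 + 0.13·58) = 1334/(877/50) = 66700/877 ≈ 76.055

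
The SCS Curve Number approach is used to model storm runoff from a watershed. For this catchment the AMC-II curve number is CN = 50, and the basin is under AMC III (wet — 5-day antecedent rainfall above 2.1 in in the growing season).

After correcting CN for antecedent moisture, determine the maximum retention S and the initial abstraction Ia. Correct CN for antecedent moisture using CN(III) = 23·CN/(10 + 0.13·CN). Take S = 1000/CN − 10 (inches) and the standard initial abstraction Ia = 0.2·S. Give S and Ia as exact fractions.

S = 100/23 in ≈ 4.348 in; Ia = 20/23 in ≈ 0.870 in

Wet (AMC III): CN(III) = 23·50/(10 + 0.13·50) = 1150/(33/2) = 2300/33 ≈ 69.697
S = 1000/(2300/33) − 10 = 100/23 in ≈ 4.348 in
Ia = 0.2S: 0.2·4.348 = 0.870 in (exactly 20/23)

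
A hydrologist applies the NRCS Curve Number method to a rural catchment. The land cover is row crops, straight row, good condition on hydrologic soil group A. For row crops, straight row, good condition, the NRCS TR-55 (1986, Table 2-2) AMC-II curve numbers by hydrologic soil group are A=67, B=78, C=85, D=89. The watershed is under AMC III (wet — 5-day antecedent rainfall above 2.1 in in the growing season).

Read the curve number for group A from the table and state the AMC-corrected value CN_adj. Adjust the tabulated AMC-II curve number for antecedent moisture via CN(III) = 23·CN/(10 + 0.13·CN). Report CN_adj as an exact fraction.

NRCS table: row crops, straight row, good condition, soil group A → CN(II) = 67
Wet (AMC III): CN(III) = 23·67/(10 + 0.13·67) = 1541/(1871/100) = 154100/1871 ≈ 82.362

CN_adj = 154100/1871 ≈ 82.362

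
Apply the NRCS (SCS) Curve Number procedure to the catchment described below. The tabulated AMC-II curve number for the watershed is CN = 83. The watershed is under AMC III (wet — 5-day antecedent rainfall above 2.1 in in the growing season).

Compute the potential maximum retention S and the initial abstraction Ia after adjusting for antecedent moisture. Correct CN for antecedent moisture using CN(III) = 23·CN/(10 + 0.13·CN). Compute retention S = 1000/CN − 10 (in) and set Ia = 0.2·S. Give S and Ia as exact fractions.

S = 1700/1909 in ≈ 0.891 in; Ia = 340/1909 in ≈ 0.178 in

Wet (AMC III): CN(III) = 23·83/(10 + 0.13·83) = 1909/(2079/100) = 190900/2079 ≈ 91.823
Max retention: S = 1000/(190900/2079) − 10 = 1700/1909 in (≈ 0.891 in)
Ia = 0.2S: 0.2·0.891 = 0.178 in (exactly 340/1909)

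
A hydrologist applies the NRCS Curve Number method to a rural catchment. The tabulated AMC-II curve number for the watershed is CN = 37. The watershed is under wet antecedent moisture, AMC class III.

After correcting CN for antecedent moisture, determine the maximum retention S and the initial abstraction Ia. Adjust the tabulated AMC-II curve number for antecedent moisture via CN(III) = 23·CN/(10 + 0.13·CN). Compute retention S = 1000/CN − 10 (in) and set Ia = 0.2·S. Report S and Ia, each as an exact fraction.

S = 6300/851 in ≈ 7.403 in; Ia = 1260/851 in ≈ 1.481 in

Adjust CN=37 to AMC III: 23·37/(10 + 0.13·37) → 851 ÷ (1481/100) = 85100/1481 ≈ 57.461
Max retention: S = 1000/(85100/1481) − 10 = 6300/851 in (≈ 7.403 in)
Ia = 0.2·(6300/851) = 1260/851 in ≈ 1.481 in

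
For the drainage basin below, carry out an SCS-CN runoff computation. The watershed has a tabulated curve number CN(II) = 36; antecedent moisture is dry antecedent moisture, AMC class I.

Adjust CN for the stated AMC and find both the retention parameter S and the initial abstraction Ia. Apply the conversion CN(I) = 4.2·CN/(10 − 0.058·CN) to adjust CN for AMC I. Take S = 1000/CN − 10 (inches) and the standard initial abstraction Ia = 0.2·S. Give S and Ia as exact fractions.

Dry (AMC I): CN(I) = 4.2·36/(10 − 0.058·36) = (756/5)/(989/125) = 18900/989 ≈ 19.110
Max retention: S = 1000/(18900/989) − 10 = 8000/189 in (≈ 42.328 in)
Initial abstraction Ia = S/5 = (8000/189)/5 = 1600/189 ≈ 8.466 in

S = 8000/189 in ≈ 42.328 in; Ia = 1600/189 in ≈ 8.466 in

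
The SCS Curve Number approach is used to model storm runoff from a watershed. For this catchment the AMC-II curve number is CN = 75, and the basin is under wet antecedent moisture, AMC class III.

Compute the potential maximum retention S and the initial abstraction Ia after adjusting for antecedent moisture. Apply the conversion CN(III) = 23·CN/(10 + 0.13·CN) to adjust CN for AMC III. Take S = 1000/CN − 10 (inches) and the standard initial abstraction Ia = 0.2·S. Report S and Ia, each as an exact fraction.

S = 100/69 in ≈ 1.449 in; Ia = 20/69 in ≈ 0.290 in

Adjust CN=75 to AMC III: 23·75/(10 + 0.13·75) → 1725 ÷ (79/4) = 6900/79 ≈ 87.342
Retention S: 1000/CN − 10 with CN=87.342 → S = 100/69 ≈ 1.449 in
Initial abstraction Ia = S/5 = (100/69)/5 = 20/69 ≈ 0.290 in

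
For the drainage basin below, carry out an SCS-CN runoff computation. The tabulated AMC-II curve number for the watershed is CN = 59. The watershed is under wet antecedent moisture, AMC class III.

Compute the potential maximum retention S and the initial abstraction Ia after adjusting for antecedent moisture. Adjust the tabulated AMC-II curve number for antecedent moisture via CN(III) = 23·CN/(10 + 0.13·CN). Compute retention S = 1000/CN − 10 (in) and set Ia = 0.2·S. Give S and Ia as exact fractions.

Adjust CN=59 to AMC III: 23·59/(10 + 0.13·59) → 1357 ÷ (1767/100) = 135700/1767 ≈ 76.797
Retention S: 1000/CN − 10 with CN=76.797 → S = 4100/1357 ≈ 3.021 in
Initial abstraction Ia = S/5 = (4100/1357)/5 = 820/1357 ≈ 0.604 in

S = 4100/1357 in ≈ 3.021 in; Ia = 820/1357 in ≈ 0.604 in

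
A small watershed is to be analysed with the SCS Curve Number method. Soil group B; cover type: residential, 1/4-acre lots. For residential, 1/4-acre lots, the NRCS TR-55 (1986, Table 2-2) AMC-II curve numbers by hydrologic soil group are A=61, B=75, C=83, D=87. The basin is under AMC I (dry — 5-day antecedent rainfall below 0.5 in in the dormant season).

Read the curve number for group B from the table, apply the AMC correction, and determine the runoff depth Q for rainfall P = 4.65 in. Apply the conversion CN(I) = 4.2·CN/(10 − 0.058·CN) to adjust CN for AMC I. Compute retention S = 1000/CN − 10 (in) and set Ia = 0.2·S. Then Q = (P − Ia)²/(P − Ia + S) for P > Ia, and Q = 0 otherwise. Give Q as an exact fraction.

Q = 14891881/17462340 in ≈ 0.853 in

NRCS table: residential, 1/4-acre lots, soil group B → CN(II) = 75
CN(I) from CN(II)=75: (4.2·75)/(10 − 0.058·75) = 6300/113 ≈ 55.752
Retention S: 1000/CN − 10 with CN=55.752 → S = 500/63 ≈ 7.937 in
Ia = 0.2S: 0.2·7.937 = 1.587 in (exactly 100/63)
Excess rainfall: 4.650 − 1.587 = 3.063 in; P > Ia so Q > 0
Q = (3859/1260)²/((3859/1260) + 500/63) = (14891881/1587600)/(13859/1260) = 14891881/17462340 in ≈ 0.853 in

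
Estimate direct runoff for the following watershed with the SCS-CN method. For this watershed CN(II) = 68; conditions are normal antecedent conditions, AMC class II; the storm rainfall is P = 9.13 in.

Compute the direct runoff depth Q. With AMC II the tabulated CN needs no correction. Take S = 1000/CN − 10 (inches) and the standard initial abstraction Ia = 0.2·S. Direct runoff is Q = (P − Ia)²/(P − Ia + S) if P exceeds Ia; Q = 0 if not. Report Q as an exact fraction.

Q = 193794241/37265700 in ≈ 5.200 in

AMC II — tabulated CN = 68 applies directly.
Retention S: 1000/CN − 10 with CN=68.000 → S = 80/17 ≈ 4.706 in
Ia = 0.2·(80/17) = 16/17 in ≈ 0.941 in
Excess rainfall: 9.130 − 0.941 = 8.189 in; P > Ia so Q > 0
Q: (13921/1700)² ÷ (21921/1700) = 193794241/37265700 in (≈ 5.200 in)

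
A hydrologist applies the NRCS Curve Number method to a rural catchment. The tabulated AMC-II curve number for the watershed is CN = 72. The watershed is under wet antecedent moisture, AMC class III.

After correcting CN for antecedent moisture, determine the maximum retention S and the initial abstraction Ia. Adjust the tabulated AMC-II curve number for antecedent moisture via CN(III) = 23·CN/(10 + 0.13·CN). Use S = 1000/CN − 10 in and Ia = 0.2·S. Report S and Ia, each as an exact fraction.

Adjust CN=72 to AMC III: 23·72/(10 + 0.13·72) → 1656 ÷ (484/25) = 10350/121 ≈ 85.537
Retention S: 1000/CN − 10 with CN=85.537 → S = 350/207 ≈ 1.691 in
Ia = 0.2S: 0.2·1.691 = 0.338 in (exactly 70/207)

S = 350/207 in ≈ 1.691 in; Ia = 70/207 in ≈ 0.338 in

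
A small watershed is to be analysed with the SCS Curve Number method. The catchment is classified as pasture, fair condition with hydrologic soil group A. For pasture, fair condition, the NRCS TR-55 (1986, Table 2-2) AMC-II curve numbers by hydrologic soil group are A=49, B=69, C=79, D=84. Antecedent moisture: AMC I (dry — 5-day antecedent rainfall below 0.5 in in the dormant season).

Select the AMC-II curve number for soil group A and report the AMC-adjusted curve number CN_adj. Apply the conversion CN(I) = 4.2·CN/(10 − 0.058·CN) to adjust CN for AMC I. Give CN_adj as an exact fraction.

NRCS table: pasture, fair condition, soil group A → CN(II) = 49
Adjust CN=49 to AMC I: 4.2·49/(10 − 0.058·49) → (1029/5) ÷ (3579/500) = 34300/1193 ≈ 28.751

CN_adj = 34300/1193 ≈ 28.751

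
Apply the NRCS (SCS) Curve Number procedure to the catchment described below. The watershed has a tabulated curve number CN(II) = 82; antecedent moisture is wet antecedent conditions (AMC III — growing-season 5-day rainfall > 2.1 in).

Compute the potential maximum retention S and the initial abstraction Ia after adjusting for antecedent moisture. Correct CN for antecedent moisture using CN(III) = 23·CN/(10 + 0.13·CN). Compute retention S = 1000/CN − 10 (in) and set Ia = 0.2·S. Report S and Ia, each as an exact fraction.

Adjust CN=82 to AMC III: 23·82/(10 + 0.13·82) → 1886 ÷ (1033/50) = 94300/1033 ≈ 91.288
Retention S: 1000/CN − 10 with CN=91.288 → S = 900/943 ≈ 0.954 in
Ia = 0.2·(900/943) = 180/943 in ≈ 0.191 in

S = 900/943 in ≈ 0.954 in; Ia = 180/943 in ≈ 0.191 in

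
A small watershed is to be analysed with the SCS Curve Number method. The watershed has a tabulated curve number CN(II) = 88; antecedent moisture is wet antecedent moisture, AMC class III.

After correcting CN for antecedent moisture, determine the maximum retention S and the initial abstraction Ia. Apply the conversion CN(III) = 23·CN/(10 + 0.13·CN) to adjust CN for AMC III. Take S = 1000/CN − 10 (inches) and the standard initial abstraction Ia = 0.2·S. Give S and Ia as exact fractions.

S = 150/253 in ≈ 0.593 in; Ia = 30/253 in ≈ 0.119 in

Wet (AMC III): CN(III) = 23·88/(10 + 0.13·88) = 2024/(536/25) = 6325/67 ≈ 94.403
S = 1000/(6325/67) − 10 = 150/253 in ≈ 0.593 in
Ia = 0.2·(150/253) = 30/253 in ≈ 0.119 in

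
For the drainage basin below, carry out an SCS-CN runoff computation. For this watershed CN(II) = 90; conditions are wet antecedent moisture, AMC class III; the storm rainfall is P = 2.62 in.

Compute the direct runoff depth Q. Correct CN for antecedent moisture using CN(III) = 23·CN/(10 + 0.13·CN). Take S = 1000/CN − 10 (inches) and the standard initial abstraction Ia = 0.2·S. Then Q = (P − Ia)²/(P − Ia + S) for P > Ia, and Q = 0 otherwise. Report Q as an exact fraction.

CN(III) from CN(II)=90: (23·90)/(10 + 0.13·90) = 20700/217 ≈ 95.392
Retention S: 1000/CN − 10 with CN=95.392 → S = 100/207 ≈ 0.483 in
Ia = 0.2S: 0.2·0.483 = 0.097 in (exactly 20/207)
P − Ia = 2.620 − 0.097 = 26117/10350 ≈ 2.523 in (> 0, runoff occurs)
Q = (26117/10350)²/((26117/10350) + 100/207) = (682097689/107122500)/(31117/10350) = 682097689/322060950 in ≈ 2.118 in

Q = 682097689/322060950 in ≈ 2.118 in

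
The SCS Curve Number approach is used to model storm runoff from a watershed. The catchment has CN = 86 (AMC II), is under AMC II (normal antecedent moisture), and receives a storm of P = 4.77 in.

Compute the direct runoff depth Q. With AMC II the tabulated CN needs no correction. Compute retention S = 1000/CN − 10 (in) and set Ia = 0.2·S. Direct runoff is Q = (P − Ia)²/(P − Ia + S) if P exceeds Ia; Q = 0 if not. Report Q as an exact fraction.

AMC II — tabulated CN = 86 applies directly.
Max retention: S = 1000/86 − 10 = 70/43 in (≈ 1.628 in)
Ia = 0.2·(70/43) = 14/43 in ≈ 0.326 in
Since P=4.770 > Ia=0.326: effective rainfall P−Ia = 19111/4300 in
Q: (19111/4300)² ÷ (26111/4300) = 365230321/112277300 in (≈ 3.253 in)

Q = 365230321/112277300 in ≈ 3.253 in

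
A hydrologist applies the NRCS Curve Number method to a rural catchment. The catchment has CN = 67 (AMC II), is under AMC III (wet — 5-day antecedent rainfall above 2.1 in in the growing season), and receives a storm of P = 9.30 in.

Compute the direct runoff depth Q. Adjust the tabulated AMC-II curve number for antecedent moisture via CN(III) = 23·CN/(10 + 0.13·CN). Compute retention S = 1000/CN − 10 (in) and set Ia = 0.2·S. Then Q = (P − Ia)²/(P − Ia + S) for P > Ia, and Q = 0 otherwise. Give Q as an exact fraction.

Q = 2076716041/290586370 in ≈ 7.147 in

Wet (AMC III): CN(III) = 23·67/(10 + 0.13·67) = 1541/(1871/100) = 154100/1871 ≈ 82.362
Max retention: S = 1000/(154100/1871) − 10 = 3300/1541 in (≈ 2.141 in)
Ia = 0.2·(3300/1541) = 660/1541 in ≈ 0.428 in
Excess rainfall: 9.300 − 0.428 = 8.872 in; P > Ia so Q > 0
Runoff Q = (P−Ia)²/(P−Ia+S) = (8.872)²/(8.872+2.141) = 2076716041/290586370 ≈ 7.147 in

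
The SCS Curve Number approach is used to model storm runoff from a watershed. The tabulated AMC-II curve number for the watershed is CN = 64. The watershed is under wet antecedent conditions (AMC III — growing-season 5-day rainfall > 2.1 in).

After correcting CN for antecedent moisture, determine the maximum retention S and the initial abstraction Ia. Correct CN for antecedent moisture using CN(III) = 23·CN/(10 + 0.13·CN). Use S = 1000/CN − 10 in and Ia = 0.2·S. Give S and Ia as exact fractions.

CN(III) from CN(II)=64: (23·64)/(10 + 0.13·64) = 18400/229 ≈ 80.349
Retention S: 1000/CN − 10 with CN=80.349 → S = 225/92 ≈ 2.446 in
Ia = 0.2·(225/92) = 45/92 in ≈ 0.489 in

S = 225/92 in ≈ 2.446 in; Ia = 45/92 in ≈ 0.489 in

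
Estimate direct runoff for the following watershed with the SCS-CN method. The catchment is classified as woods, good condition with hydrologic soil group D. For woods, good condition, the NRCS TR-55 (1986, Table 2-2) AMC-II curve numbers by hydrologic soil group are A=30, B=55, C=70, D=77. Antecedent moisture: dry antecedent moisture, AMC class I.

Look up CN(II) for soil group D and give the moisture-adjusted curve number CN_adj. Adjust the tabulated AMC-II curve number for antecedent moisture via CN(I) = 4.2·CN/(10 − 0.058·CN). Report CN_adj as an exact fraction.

NRCS table: woods, good condition, soil group D → CN(II) = 77
Dry (AMC I): CN(I) = 4.2·77/(10 − 0.058·77) = (1617/5)/(2767/500) = 161700/2767 ≈ 58.439

CN_adj = 161700/2767 ≈ 58.439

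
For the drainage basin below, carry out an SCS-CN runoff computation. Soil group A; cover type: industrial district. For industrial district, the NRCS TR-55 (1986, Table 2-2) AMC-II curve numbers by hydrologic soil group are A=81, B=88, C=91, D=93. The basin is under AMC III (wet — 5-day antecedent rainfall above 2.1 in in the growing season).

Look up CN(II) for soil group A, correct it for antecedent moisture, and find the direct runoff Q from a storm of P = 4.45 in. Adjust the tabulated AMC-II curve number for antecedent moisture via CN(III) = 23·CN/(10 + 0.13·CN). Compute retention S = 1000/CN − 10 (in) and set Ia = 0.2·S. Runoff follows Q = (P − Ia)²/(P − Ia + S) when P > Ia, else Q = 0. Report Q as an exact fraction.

Q = 25029454849/7310672820 in ≈ 3.424 in

NRCS table: industrial district, soil group A → CN(II) = 81
CN(III) from CN(II)=81: (23·81)/(10 + 0.13·81) = 186300/2053 ≈ 90.745
Max retention: S = 1000/(186300/2053) − 10 = 1900/1863 in (≈ 1.020 in)
Initial abstraction Ia = S/5 = (1900/1863)/5 = 380/1863 ≈ 0.204 in
Excess rainfall: 4.450 − 0.204 = 4.246 in; P > Ia so Q > 0
Q: (158207/37260)² ÷ (196207/37260) = 25029454849/7310672820 in (≈ 3.424 in)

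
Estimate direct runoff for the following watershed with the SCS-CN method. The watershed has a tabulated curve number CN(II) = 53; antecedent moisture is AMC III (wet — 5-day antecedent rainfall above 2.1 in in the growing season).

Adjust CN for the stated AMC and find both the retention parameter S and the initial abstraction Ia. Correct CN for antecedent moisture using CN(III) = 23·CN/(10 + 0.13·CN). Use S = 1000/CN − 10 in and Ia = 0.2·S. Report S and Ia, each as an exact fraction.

S = 4700/1219 in ≈ 3.856 in; Ia = 940/1219 in ≈ 0.771 in

Wet (AMC III): CN(III) = 23·53/(10 + 0.13·53) = 1219/(1689/100) = 121900/1689 ≈ 72.173
Max retention: S = 1000/(121900/1689) − 10 = 4700/1219 in (≈ 3.856 in)
Ia = 0.2S: 0.2·3.856 = 0.771 in (exactly 940/1219)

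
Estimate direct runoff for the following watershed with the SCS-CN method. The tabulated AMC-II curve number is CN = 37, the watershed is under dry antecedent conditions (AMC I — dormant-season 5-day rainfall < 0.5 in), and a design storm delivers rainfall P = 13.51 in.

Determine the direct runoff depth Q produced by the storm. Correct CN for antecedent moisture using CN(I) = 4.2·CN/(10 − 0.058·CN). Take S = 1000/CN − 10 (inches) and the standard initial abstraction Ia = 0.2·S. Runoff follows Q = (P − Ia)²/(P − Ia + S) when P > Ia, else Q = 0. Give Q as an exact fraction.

Dry (AMC I): CN(I) = 4.2·37/(10 − 0.058·37) = (777/5)/(3927/500) = 3700/187 ≈ 19.786
Retention S: 1000/CN − 10 with CN=19.786 → S = 1500/37 ≈ 40.541 in
Initial abstraction Ia = S/5 = (1500/37)/5 = 300/37 ≈ 8.108 in
P − Ia = 13.510 − 8.108 = 19987/3700 ≈ 5.402 in (> 0, runoff occurs)
Runoff Q = (P−Ia)²/(P−Ia+S) = (5.402)²/(5.402+40.541) = 399480169/628951900 ≈ 0.635 in

Q = 399480169/628951900 in ≈ 0.635 in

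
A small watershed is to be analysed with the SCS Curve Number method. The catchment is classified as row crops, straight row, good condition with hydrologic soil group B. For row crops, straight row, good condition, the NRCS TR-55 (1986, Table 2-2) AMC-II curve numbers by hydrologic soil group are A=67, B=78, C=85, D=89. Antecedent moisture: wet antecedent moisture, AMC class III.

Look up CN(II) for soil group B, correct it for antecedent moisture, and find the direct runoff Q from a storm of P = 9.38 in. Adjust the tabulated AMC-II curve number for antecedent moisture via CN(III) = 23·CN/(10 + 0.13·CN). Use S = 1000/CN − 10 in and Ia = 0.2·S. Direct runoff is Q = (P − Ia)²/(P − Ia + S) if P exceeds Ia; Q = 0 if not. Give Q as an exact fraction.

Q = 167848354249/20841481050 in ≈ 8.054 in

NRCS table: row crops, straight row, good condition, soil group B → CN(II) = 78
Wet (AMC III): CN(III) = 23·78/(10 + 0.13·78) = 1794/(1007/50) = 89700/1007 ≈ 89.076
Max retention: S = 1000/(89700/1007) − 10 = 1100/897 in (≈ 1.226 in)
Initial abstraction Ia = S/5 = (1100/897)/5 = 220/897 ≈ 0.245 in
Excess rainfall: 9.380 − 0.245 = 9.135 in; P > Ia so Q > 0
Q = (409693/44850)²/((409693/44850) + 1100/897) = (167848354249/2011522500)/(464693/44850) = 167848354249/20841481050 in ≈ 8.054 in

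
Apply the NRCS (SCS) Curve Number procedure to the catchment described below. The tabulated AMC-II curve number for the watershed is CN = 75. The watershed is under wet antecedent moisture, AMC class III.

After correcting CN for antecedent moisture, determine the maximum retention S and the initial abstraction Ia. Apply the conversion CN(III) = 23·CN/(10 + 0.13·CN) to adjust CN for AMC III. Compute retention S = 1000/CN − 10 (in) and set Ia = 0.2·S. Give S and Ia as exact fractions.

S = 100/69 in ≈ 1.449 in; Ia = 20/69 in ≈ 0.290 in

Adjust CN=75 to AMC III: 23·75/(10 + 0.13·75) → 1725 ÷ (79/4) = 6900/79 ≈ 87.342
S = 1000/(6900/79) − 10 = 100/69 in ≈ 1.449 in
Ia = 0.2·(100/69) = 20/69 in ≈ 0.290 in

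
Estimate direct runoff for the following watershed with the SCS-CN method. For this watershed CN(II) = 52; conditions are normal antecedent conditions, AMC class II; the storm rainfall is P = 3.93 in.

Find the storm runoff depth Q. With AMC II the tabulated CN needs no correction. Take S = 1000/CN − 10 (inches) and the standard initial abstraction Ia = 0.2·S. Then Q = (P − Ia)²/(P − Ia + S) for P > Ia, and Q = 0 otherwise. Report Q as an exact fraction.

AMC II — tabulated CN = 52 applies directly.
Max retention: S = 1000/52 − 10 = 120/13 in (≈ 9.231 in)
Ia = 0.2·(120/13) = 24/13 in ≈ 1.846 in
P − Ia = 3.930 − 1.846 = 2709/1300 ≈ 2.084 in (> 0, runoff occurs)
Q: (2709/1300)² ÷ (14709/1300) = 2446227/6373900 in (≈ 0.384 in)

Q = 2446227/6373900 in ≈ 0.384 in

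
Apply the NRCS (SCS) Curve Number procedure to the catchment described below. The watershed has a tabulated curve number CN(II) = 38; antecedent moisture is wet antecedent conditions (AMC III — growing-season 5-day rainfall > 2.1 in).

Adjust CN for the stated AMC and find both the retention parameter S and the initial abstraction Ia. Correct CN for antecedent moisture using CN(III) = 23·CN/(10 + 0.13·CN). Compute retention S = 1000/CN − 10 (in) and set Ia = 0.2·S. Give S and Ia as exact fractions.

Wet (AMC III): CN(III) = 23·38/(10 + 0.13·38) = 874/(747/50) = 43700/747 ≈ 58.501
S = 1000/(43700/747) − 10 = 3100/437 in ≈ 7.094 in
Initial abstraction Ia = S/5 = (3100/437)/5 = 620/437 ≈ 1.419 in

S = 3100/437 in ≈ 7.094 in; Ia = 620/437 in ≈ 1.419 in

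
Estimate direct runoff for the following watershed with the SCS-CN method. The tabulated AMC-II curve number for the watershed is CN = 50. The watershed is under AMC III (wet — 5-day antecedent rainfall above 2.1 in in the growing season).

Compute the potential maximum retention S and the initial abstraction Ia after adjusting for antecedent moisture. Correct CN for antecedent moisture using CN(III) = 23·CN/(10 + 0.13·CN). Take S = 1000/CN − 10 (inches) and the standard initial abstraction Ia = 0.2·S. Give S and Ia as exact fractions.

S = 100/23 in ≈ 4.348 in; Ia = 20/23 in ≈ 0.870 in

Adjust CN=50 to AMC III: 23·50/(10 + 0.13·50) → 1150 ÷ (33/2) = 2300/33 ≈ 69.697
Retention S: 1000/CN − 10 with CN=69.697 → S = 100/23 ≈ 4.348 in
Ia = 0.2S: 0.2·4.348 = 0.870 in (exactly 20/23)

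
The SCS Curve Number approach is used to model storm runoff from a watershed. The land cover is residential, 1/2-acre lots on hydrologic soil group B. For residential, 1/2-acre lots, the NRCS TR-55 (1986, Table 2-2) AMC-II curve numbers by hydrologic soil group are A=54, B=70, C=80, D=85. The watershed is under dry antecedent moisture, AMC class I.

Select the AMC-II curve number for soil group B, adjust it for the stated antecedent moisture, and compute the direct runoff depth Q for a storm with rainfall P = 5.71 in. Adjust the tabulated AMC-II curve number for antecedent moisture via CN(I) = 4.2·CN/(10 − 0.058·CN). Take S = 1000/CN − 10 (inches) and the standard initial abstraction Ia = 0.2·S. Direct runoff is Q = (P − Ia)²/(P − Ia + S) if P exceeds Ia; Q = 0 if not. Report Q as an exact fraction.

Q = 323244441/333097100 in ≈ 0.970 in

NRCS table: residential, 1/2-acre lots, soil group B → CN(II) = 70
Adjust CN=70 to AMC I: 4.2·70/(10 − 0.058·70) → 294 ÷ (297/50) = 4900/99 ≈ 49.495
S = 1000/(4900/99) − 10 = 500/49 in ≈ 10.204 in
Initial abstraction Ia = S/5 = (500/49)/5 = 100/49 ≈ 2.041 in
Since P=5.710 > Ia=2.041: effective rainfall P−Ia = 17979/4900 in
Q = (17979/4900)²/((17979/4900) + 500/49) = (323244441/24010000)/(67979/4900) = 323244441/333097100 in ≈ 0.970 in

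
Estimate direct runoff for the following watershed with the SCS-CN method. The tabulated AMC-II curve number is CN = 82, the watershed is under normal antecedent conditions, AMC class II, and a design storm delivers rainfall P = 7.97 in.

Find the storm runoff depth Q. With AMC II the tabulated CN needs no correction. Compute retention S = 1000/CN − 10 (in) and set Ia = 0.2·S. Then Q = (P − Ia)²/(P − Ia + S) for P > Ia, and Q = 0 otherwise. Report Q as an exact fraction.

Q = 953389129/163495700 in ≈ 5.831 in

CN(II) = 82; AMC II needs no correction.
Retention S: 1000/CN − 10 with CN=82.000 → S = 90/41 ≈ 2.195 in
Initial abstraction Ia = S/5 = (90/41)/5 = 18/41 ≈ 0.439 in
Excess rainfall: 7.970 − 0.439 = 7.531 in; P > Ia so Q > 0
Q: (30877/4100)² ÷ (39877/4100) = 953389129/163495700 in (≈ 5.831 in)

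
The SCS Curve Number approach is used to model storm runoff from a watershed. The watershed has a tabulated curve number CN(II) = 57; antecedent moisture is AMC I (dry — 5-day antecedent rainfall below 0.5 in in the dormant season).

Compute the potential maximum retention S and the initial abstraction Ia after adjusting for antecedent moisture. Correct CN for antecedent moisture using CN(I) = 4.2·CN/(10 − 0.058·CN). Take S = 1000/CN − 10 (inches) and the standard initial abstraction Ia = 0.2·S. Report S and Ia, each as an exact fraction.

S = 21500/1197 in ≈ 17.962 in; Ia = 4300/1197 in ≈ 3.592 in

Dry (AMC I): CN(I) = 4.2·57/(10 − 0.058·57) = (1197/5)/(3347/500) = 119700/3347 ≈ 35.763
Retention S: 1000/CN − 10 with CN=35.763 → S = 21500/1197 ≈ 17.962 in
Initial abstraction Ia = S/5 = (21500/1197)/5 = 4300/1197 ≈ 3.592 in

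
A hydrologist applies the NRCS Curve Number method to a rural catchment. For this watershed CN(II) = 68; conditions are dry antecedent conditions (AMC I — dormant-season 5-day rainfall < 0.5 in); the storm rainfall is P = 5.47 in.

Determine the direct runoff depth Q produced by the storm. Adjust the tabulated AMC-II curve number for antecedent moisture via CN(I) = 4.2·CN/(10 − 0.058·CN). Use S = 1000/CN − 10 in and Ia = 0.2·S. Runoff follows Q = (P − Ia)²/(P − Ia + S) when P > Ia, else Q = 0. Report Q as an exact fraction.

Dry (AMC I): CN(I) = 4.2·68/(10 − 0.058·68) = (1428/5)/(757/125) = 35700/757 ≈ 47.160
Retention S: 1000/CN − 10 with CN=47.160 → S = 4000/357 ≈ 11.204 in
Initial abstraction Ia = S/5 = (4000/357)/5 = 800/357 ≈ 2.241 in
Since P=5.470 > Ia=2.241: effective rainfall P−Ia = 115279/35700 in
Runoff Q = (P−Ia)²/(P−Ia+S) = (3.229)²/(3.229+11.204) = 13289247841/18395460300 ≈ 0.722 in

Q = 13289247841/18395460300 in ≈ 0.722 in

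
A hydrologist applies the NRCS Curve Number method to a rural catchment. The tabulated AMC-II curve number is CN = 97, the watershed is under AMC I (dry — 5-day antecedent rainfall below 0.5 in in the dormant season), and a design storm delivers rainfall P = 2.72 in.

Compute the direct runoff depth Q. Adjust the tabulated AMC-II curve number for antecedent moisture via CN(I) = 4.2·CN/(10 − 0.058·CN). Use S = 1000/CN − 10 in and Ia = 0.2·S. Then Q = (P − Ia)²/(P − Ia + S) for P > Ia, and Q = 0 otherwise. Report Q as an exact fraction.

CN(I) from CN(II)=97: (4.2·97)/(10 − 0.058·97) = 67900/729 ≈ 93.141
Retention S: 1000/CN − 10 with CN=93.141 → S = 500/679 ≈ 0.736 in
Ia = 0.2S: 0.2·0.736 = 0.147 in (exactly 100/679)
Since P=2.720 > Ia=0.147: effective rainfall P−Ia = 43672/16975 in
Q = (43672/16975)²/((43672/16975) + 500/679) = (1907243584/288150625)/(56172/16975) = 476810896/238379925 in ≈ 2.000 in

Q = 476810896/238379925 in ≈ 2.000 in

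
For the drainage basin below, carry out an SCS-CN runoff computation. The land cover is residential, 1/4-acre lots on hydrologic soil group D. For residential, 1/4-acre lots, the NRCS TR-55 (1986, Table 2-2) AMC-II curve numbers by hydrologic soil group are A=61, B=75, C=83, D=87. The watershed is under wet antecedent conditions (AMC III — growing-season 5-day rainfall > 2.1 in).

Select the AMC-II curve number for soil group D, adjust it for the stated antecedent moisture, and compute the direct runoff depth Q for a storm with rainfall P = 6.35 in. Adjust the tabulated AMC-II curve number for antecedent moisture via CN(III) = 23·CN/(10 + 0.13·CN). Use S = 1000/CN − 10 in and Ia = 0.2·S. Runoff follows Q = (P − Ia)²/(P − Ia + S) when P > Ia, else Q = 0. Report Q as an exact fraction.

NRCS table: residential, 1/4-acre lots, soil group D → CN(II) = 87
CN(III) from CN(II)=87: (23·87)/(10 + 0.13·87) = 200100/2131 ≈ 93.900
Max retention: S = 1000/(200100/2131) − 10 = 1300/2001 in (≈ 0.650 in)
Ia = 0.2·(1300/2001) = 260/2001 in ≈ 0.130 in
P − Ia = 6.350 − 0.130 = 248927/40020 ≈ 6.220 in (> 0, runoff occurs)
Q: (248927/40020)² ÷ (274927/40020) = 61964651329/11002578540 in (≈ 5.632 in)

Q = 61964651329/11002578540 in ≈ 5.632 in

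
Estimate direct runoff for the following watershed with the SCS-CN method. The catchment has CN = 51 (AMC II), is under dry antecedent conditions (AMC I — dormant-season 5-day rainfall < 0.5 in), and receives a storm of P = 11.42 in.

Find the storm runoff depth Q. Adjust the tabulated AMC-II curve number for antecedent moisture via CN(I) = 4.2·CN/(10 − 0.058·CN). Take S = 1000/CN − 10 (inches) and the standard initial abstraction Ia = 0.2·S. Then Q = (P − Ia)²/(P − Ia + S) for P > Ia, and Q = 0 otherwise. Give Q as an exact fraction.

Q = 2741883769/1739326950 in ≈ 1.576 in

Dry (AMC I): CN(I) = 4.2·51/(10 − 0.058·51) = (1071/5)/(3521/500) = 15300/503 ≈ 30.417
S = 1000/(15300/503) − 10 = 3500/153 in ≈ 22.876 in
Ia = 0.2·(3500/153) = 700/153 in ≈ 4.575 in
P − Ia = 11.420 − 4.575 = 52363/7650 ≈ 6.845 in (> 0, runoff occurs)
Q = (52363/7650)²/((52363/7650) + 3500/153) = (2741883769/58522500)/(227363/7650) = 2741883769/1739326950 in ≈ 1.576 in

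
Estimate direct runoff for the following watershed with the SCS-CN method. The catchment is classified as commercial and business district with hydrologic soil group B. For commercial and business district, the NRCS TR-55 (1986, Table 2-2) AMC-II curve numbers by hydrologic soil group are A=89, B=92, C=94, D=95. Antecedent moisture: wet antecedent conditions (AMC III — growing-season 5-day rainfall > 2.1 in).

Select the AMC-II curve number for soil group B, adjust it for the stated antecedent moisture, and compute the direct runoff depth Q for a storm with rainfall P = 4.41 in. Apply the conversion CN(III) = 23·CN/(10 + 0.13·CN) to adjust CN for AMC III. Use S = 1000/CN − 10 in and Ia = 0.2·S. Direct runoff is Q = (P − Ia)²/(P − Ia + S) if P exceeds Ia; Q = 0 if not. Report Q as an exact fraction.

Q = 52573445521/13187388100 in ≈ 3.987 in

NRCS table: commercial and business district, soil group B → CN(II) = 92
CN(III) from CN(II)=92: (23·92)/(10 + 0.13·92) = 52900/549 ≈ 96.357
Retention S: 1000/CN − 10 with CN=96.357 → S = 200/529 ≈ 0.378 in
Initial abstraction Ia = S/5 = (200/529)/5 = 40/529 ≈ 0.076 in
Excess rainfall: 4.410 − 0.076 = 4.334 in; P > Ia so Q > 0
Q = (229289/52900)²/((229289/52900) + 200/529) = (52573445521/2798410000)/(249289/52900) = 52573445521/13187388100 in ≈ 3.987 in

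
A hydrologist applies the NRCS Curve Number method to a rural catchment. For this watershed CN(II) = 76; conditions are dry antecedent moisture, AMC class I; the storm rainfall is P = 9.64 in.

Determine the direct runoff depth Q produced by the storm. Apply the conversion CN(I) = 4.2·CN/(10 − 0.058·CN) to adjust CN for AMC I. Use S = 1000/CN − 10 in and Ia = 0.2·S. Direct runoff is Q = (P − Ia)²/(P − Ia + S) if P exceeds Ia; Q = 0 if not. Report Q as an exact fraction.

Dry (AMC I): CN(I) = 4.2·76/(10 − 0.058·76) = (1596/5)/(699/125) = 13300/233 ≈ 57.082
Retention S: 1000/CN − 10 with CN=57.082 → S = 1000/133 ≈ 7.519 in
Initial abstraction Ia = S/5 = (1000/133)/5 = 200/133 ≈ 1.504 in
P − Ia = 9.640 − 1.504 = 27053/3325 ≈ 8.136 in (> 0, runoff occurs)
Runoff Q = (P−Ia)²/(P−Ia+S) = (8.136)²/(8.136+7.519) = 731864809/173076225 ≈ 4.229 in

Q = 731864809/173076225 in ≈ 4.229 in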